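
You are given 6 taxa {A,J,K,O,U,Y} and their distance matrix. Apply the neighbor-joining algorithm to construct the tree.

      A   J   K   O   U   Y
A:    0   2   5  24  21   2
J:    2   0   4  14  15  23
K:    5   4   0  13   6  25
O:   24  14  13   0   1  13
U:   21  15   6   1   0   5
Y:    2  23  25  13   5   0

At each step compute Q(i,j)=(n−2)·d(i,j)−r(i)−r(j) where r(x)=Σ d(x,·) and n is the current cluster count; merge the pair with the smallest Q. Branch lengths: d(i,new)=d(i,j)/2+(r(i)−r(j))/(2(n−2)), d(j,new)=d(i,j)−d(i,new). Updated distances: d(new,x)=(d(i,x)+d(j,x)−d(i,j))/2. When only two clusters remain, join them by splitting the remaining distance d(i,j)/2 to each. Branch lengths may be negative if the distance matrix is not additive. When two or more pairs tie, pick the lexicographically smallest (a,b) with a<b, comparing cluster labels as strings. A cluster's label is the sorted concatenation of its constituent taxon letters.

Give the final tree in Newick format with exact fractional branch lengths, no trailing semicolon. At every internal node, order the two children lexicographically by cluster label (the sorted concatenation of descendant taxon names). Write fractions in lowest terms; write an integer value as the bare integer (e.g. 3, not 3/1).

1. join A+Y (d=2, Q=-114) ⇒ AY; edges |A|=-3/4, |Y|=11/4
  updated: d(AY,J)=23/2, d(AY,K)=14, d(AY,O)=35/2, d(AY,U)=12
2. join O+U (d=1, Q=-153/2) ⇒ OU; edges |O|=29/12, |U|=-17/12
  updated: d(AY,OU)=57/4, d(J,OU)=14, d(K,OU)=9
3. join AY+OU (d=57/4, Q=-97/2) ⇒ AOUY; edges |AY|=31/4, |OU|=13/2
  updated: d(AOUY,J)=45/8, d(AOUY,K)=35/8
4. join AOUY+J (d=45/8, Q=-14) ⇒ AJOUY; edges |AOUY|=3, |J|=21/8
  updated: d(AJOUY,K)=11/8
5. join AJOUY+K (d=11/8) ⇒ AJKOUY; edges |AJOUY|=11/16, |K|=11/16
final tree: ((((A:-3/4,Y:11/4):31/4,(O:29/12,U:-17/12):13/2):3,J:21/8):11/16,K:11/16)
total length: 97/4

((((A:-3/4,Y:11/4):31/4,(O:29/12,U:-17/12):13/2):3,J:21/8):11/16,K:11/16)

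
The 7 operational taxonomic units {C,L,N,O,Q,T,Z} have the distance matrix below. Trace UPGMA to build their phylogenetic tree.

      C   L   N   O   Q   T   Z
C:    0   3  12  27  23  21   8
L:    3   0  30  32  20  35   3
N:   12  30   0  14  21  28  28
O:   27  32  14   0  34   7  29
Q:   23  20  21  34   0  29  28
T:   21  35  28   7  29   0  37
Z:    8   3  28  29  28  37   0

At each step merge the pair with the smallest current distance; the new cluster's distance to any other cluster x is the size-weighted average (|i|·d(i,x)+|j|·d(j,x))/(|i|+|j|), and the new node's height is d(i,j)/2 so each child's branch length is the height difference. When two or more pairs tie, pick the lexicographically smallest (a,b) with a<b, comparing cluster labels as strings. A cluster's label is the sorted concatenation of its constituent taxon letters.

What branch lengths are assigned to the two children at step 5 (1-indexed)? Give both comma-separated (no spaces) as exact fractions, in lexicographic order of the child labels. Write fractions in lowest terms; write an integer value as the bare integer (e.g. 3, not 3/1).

1. join C+L (d=3) ⇒ CL; edges |C|=3/2, |L|=3/2
  updated: d(CL,N)=21, d(CL,O)=59/2, d(CL,Q)=43/2, d(CL,T)=28, d(CL,Z)=11/2
2. join CL+Z (d=11/2) ⇒ CLZ; edges |CL|=5/4, |Z|=11/4
  updated: d(CLZ,N)=70/3, d(CLZ,O)=88/3, d(CLZ,Q)=71/3, d(CLZ,T)=31
3. join O+T (d=7) ⇒ OT; edges |O|=7/2, |T|=7/2
  updated: d(CLZ,OT)=181/6, d(N,OT)=21, d(OT,Q)=63/2
4. join N+OT (d=21) ⇒ NOT; edges |N|=21/2, |OT|=7
  updated: d(CLZ,NOT)=251/9, d(NOT,Q)=28
5. join CLZ+Q (d=71/3) ⇒ CLQZ; edges |CLZ|=109/12, |Q|=71/6
  updated: d(CLQZ,NOT)=335/12
6. join CLQZ+NOT (d=335/12) ⇒ CLNOQTZ; edges |CLQZ|=17/8, |NOT|=83/24
final tree: ((((C:3/2,L:3/2):5/4,Z:11/4):109/12,Q:71/6):17/8,(N:21/2,(O:7/2,T:7/2):7):83/24)
total length: 58

109/12,71/6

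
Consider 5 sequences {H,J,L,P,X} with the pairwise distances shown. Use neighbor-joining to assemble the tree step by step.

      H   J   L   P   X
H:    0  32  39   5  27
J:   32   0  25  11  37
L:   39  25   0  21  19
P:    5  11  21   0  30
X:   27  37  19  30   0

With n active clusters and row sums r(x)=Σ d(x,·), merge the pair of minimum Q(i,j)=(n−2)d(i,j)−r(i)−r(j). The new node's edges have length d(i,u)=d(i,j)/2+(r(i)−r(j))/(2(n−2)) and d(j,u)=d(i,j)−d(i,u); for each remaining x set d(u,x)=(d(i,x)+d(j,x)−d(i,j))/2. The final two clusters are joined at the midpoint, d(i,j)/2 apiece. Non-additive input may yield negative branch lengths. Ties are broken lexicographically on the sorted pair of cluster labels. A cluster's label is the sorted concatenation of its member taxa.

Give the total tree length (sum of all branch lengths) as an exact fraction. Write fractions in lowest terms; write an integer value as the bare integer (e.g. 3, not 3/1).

423/8

step 1: merge (L,X) at d=19, Q=-160; branch lengths L→8, X→11; new cluster LX
  updated: d(H,LX)=47/2, d(J,LX)=43/2, d(LX,P)=16
step 2: merge (H,P) at d=5, Q=-165/2; branch lengths H→77/8, P→-37/8; new cluster HP
  updated: d(HP,J)=19, d(HP,LX)=69/4
step 3: merge (HP,J) at d=19, Q=-231/4; branch lengths HP→59/8, J→93/8; new cluster HJP
  updated: d(HJP,LX)=79/8
step 4: merge (HJP,LX) at d=79/8; branch lengths HJP→79/16, LX→79/16; new cluster HJLPX
final tree: (((H:77/8,P:-37/8):59/8,J:93/8):79/16,(L:8,X:11):79/16)
total length: 423/8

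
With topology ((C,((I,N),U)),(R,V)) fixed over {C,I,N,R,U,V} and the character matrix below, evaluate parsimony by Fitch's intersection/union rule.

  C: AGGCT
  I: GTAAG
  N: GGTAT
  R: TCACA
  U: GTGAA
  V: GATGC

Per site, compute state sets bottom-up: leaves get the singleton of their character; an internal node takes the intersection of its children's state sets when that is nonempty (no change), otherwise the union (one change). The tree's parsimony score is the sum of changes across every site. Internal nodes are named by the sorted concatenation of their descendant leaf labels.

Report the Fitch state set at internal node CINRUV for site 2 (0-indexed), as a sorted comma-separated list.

A,G,T

site 0, node IN: I={G} ∩ N={G} → {G} (+0)
site 0, node INU: IN={G} ∩ U={G} → {G} (+0)
site 0, node CINU: C={A} ∪ INU={G} → {A,G} (+1)
site 0, node RV: R={T} ∪ V={G} → {G,T} (+1)
site 0, node CINRUV: CINU={A,G} ∩ RV={G,T} → {G} (+0)
site 1, node IN: I={T} ∪ N={G} → {G,T} (+1)
site 1, node INU: IN={G,T} ∩ U={T} → {T} (+0)
site 1, node CINU: C={G} ∪ INU={T} → {G,T} (+1)
site 1, node RV: R={C} ∪ V={A} → {A,C} (+1)
site 1, node CINRUV: CINU={G,T} ∪ RV={A,C} → {A,C,G,T} (+1)
site 2, node IN: I={A} ∪ N={T} → {A,T} (+1)
site 2, node INU: IN={A,T} ∪ U={G} → {A,G,T} (+1)
site 2, node CINU: C={G} ∩ INU={A,G,T} → {G} (+0)
site 2, node RV: R={A} ∪ V={T} → {A,T} (+1)
site 2, node CINRUV: CINU={G} ∪ RV={A,T} → {A,G,T} (+1)
site 3, node IN: I={A} ∩ N={A} → {A} (+0)
site 3, node INU: IN={A} ∩ U={A} → {A} (+0)
site 3, node CINU: C={C} ∪ INU={A} → {A,C} (+1)
site 3, node RV: R={C} ∪ V={G} → {C,G} (+1)
site 3, node CINRUV: CINU={A,C} ∩ RV={C,G} → {C} (+0)
site 4, node IN: I={G} ∪ N={T} → {G,T} (+1)
site 4, node INU: IN={G,T} ∪ U={A} → {A,G,T} (+1)
site 4, node CINU: C={T} ∩ INU={A,G,T} → {T} (+0)
site 4, node RV: R={A} ∪ V={C} → {A,C} (+1)
site 4, node CINRUV: CINU={T} ∪ RV={A,C} → {A,C,T} (+1)
per-site changes: [2, 4, 4, 2, 4]; total = 16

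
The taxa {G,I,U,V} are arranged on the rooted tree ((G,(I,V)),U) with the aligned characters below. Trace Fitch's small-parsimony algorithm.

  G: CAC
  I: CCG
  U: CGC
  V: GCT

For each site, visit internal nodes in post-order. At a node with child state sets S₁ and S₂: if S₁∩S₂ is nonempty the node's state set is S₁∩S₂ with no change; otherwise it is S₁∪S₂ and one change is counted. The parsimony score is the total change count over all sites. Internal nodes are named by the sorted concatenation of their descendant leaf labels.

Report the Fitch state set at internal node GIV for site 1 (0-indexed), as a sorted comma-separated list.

[col 0] IV: children I:{C}, V:{G} ∪→ {C,G}; cost 1
[col 0] GIV: children G:{C}, IV:{C,G} ∩→ {C}; cost 0
[col 0] GIUV: children GIV:{C}, U:{C} ∩→ {C}; cost 0
[col 1] IV: children I:{C}, V:{C} ∩→ {C}; cost 0
[col 1] GIV: children G:{A}, IV:{C} ∪→ {A,C}; cost 1
[col 1] GIUV: children GIV:{A,C}, U:{G} ∪→ {A,C,G}; cost 1
[col 2] IV: children I:{G}, V:{T} ∪→ {G,T}; cost 1
[col 2] GIV: children G:{C}, IV:{G,T} ∪→ {C,G,T}; cost 1
[col 2] GIUV: children GIV:{C,G,T}, U:{C} ∩→ {C}; cost 0
per-site changes: [1, 2, 2]; total = 5

A,C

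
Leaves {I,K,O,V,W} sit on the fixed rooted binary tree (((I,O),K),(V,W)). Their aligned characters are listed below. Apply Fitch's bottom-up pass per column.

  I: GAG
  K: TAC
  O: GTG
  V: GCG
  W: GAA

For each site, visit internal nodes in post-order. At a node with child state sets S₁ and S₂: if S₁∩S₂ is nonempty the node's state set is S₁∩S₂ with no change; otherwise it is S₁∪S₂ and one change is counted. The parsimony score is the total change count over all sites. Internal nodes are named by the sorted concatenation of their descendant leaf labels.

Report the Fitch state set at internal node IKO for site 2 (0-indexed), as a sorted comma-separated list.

C,G

[col 0] IO: children I:{G}, O:{G} ∩→ {G}; cost 0
[col 0] IKO: children IO:{G}, K:{T} ∪→ {G,T}; cost 1
[col 0] VW: children V:{G}, W:{G} ∩→ {G}; cost 0
[col 0] IKOVW: children IKO:{G,T}, VW:{G} ∩→ {G}; cost 0
[col 1] IO: children I:{A}, O:{T} ∪→ {A,T}; cost 1
[col 1] IKO: children IO:{A,T}, K:{A} ∩→ {A}; cost 0
[col 1] VW: children V:{C}, W:{A} ∪→ {A,C}; cost 1
[col 1] IKOVW: children IKO:{A}, VW:{A,C} ∩→ {A}; cost 0
[col 2] IO: children I:{G}, O:{G} ∩→ {G}; cost 0
[col 2] IKO: children IO:{G}, K:{C} ∪→ {C,G}; cost 1
[col 2] VW: children V:{G}, W:{A} ∪→ {A,G}; cost 1
[col 2] IKOVW: children IKO:{C,G}, VW:{A,G} ∩→ {G}; cost 0
per-site changes: [1, 2, 2]; total = 5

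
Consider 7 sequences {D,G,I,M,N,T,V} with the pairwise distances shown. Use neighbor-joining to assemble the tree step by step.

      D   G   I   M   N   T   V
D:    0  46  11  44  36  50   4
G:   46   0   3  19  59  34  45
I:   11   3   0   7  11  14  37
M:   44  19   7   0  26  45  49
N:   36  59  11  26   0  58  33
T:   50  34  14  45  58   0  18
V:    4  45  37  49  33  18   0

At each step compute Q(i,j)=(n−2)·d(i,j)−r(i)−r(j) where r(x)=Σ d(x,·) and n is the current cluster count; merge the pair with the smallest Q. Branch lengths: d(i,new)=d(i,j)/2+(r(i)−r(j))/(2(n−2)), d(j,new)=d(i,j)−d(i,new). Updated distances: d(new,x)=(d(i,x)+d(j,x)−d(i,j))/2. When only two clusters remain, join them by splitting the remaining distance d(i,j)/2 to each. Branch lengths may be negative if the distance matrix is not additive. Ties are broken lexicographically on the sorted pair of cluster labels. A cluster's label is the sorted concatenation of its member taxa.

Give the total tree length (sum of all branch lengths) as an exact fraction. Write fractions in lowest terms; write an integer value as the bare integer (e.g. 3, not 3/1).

step 1: merge (D,V) at d=4, Q=-357; branch lengths D→5/2, V→3/2; new cluster DV
  updated: d(DV,G)=87/2, d(DV,I)=22, d(DV,M)=89/2, d(DV,N)=65/2, d(DV,T)=32
step 2: merge (DV,N) at d=65/2, Q=-231; branch lengths DV→59/4, N→71/4; new cluster DNV
  updated: d(DNV,G)=35, d(DNV,I)=1/4, d(DNV,M)=19, d(DNV,T)=115/4
step 3: merge (G,M) at d=19, Q=-124; branch lengths G→29/3, M→28/3; new cluster GM
  updated: d(DNV,GM)=35/2, d(GM,I)=-9/2, d(GM,T)=30
step 4: merge (DNV,T) at d=115/4, Q=-247/4; branch lengths DNV→125/16, T→335/16; new cluster DNTV
  updated: d(DNTV,GM)=75/8, d(DNTV,I)=-29/4
step 5: merge (DNTV,GM) at d=75/8, Q=19/8; branch lengths DNTV→53/16, GM→97/16; new cluster DGMNTV
  updated: d(DGMNTV,I)=-169/16
step 6: merge (DGMNTV,I) at d=-169/16; branch lengths DGMNTV→-169/32, I→-169/32; new cluster DGIMNTV
final tree: (((((D:5/2,V:3/2):59/4,N:71/4):125/16,T:335/16):53/16,(G:29/3,M:28/3):97/16):-169/32,I:-169/32)
total length: 1329/16

1329/16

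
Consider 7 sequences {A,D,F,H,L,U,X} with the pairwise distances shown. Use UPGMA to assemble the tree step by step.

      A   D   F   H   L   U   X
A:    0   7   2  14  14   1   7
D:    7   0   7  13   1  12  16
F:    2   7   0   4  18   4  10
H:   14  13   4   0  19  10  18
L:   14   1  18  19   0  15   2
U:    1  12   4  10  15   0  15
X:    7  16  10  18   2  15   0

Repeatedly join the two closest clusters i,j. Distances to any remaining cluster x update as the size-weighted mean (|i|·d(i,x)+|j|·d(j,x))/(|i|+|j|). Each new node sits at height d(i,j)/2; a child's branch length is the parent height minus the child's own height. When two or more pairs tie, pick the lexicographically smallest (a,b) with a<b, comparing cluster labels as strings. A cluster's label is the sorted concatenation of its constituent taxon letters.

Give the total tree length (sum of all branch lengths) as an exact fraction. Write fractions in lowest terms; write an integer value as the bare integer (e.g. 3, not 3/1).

iteration 1: select A,U (d=1); attach at lengths (1/2, 1/2); label the merged cluster AU
  updated: d(AU,D)=19/2, d(AU,F)=3, d(AU,H)=12, d(AU,L)=29/2, d(AU,X)=11
iteration 2: select D,L (d=1); attach at lengths (1/2, 1/2); label the merged cluster DL
  updated: d(AU,DL)=12, d(DL,F)=25/2, d(DL,H)=16, d(DL,X)=9
iteration 3: select AU,F (d=3); attach at lengths (1, 3/2); label the merged cluster AFU
  updated: d(AFU,DL)=73/6, d(AFU,H)=28/3, d(AFU,X)=32/3
iteration 4: select DL,X (d=9); attach at lengths (4, 9/2); label the merged cluster DLX
  updated: d(AFU,DLX)=35/3, d(DLX,H)=50/3
iteration 5: select AFU,H (d=28/3); attach at lengths (19/6, 14/3); label the merged cluster AFHU
  updated: d(AFHU,DLX)=155/12
iteration 6: select AFHU,DLX (d=155/12); attach at lengths (43/24, 47/24); label the merged cluster ADFHLUX
final tree: ((((A:1/2,U:1/2):1,F:3/2):19/6,H:14/3):43/24,((D:1/2,L:1/2):4,X:9/2):47/24)
total length: 295/12

295/12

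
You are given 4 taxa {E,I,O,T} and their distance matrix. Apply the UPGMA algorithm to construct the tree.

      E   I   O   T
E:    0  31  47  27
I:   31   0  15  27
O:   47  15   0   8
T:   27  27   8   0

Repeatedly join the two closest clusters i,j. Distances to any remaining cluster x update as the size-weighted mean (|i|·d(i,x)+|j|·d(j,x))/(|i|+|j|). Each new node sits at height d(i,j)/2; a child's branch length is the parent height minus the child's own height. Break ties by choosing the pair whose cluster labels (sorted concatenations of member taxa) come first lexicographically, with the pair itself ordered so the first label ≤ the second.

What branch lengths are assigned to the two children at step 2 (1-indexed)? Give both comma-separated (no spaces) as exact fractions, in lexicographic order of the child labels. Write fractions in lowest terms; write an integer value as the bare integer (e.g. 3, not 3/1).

21/2,13/2

iteration 1: select O,T (d=8); attach at lengths (4, 4); label the merged cluster OT
  updated: d(E,OT)=37, d(I,OT)=21
iteration 2: select I,OT (d=21); attach at lengths (21/2, 13/2); label the merged cluster IOT
  updated: d(E,IOT)=35
iteration 3: select E,IOT (d=35); attach at lengths (35/2, 7); label the merged cluster EIOT
final tree: (E:35/2,(I:21/2,(O:4,T:4):13/2):7)
total length: 99/2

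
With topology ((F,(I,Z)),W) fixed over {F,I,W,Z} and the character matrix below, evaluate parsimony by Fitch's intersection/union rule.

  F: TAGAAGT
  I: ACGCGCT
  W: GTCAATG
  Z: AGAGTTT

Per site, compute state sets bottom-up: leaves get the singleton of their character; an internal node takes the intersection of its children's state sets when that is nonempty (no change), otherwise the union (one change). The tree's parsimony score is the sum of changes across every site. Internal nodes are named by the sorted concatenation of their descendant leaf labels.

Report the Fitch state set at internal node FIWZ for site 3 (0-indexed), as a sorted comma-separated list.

A

[col 0] IZ: children I:{A}, Z:{A} ∩→ {A}; cost 0
[col 0] FIZ: children F:{T}, IZ:{A} ∪→ {A,T}; cost 1
[col 0] FIWZ: children FIZ:{A,T}, W:{G} ∪→ {A,G,T}; cost 1
[col 1] IZ: children I:{C}, Z:{G} ∪→ {C,G}; cost 1
[col 1] FIZ: children F:{A}, IZ:{C,G} ∪→ {A,C,G}; cost 1
[col 1] FIWZ: children FIZ:{A,C,G}, W:{T} ∪→ {A,C,G,T}; cost 1
[col 2] IZ: children I:{G}, Z:{A} ∪→ {A,G}; cost 1
[col 2] FIZ: children F:{G}, IZ:{A,G} ∩→ {G}; cost 0
[col 2] FIWZ: children FIZ:{G}, W:{C} ∪→ {C,G}; cost 1
[col 3] IZ: children I:{C}, Z:{G} ∪→ {C,G}; cost 1
[col 3] FIZ: children F:{A}, IZ:{C,G} ∪→ {A,C,G}; cost 1
[col 3] FIWZ: children FIZ:{A,C,G}, W:{A} ∩→ {A}; cost 0
[col 4] IZ: children I:{G}, Z:{T} ∪→ {G,T}; cost 1
[col 4] FIZ: children F:{A}, IZ:{G,T} ∪→ {A,G,T}; cost 1
[col 4] FIWZ: children FIZ:{A,G,T}, W:{A} ∩→ {A}; cost 0
[col 5] IZ: children I:{C}, Z:{T} ∪→ {C,T}; cost 1
[col 5] FIZ: children F:{G}, IZ:{C,T} ∪→ {C,G,T}; cost 1
[col 5] FIWZ: children FIZ:{C,G,T}, W:{T} ∩→ {T}; cost 0
[col 6] IZ: children I:{T}, Z:{T} ∩→ {T}; cost 0
[col 6] FIZ: children F:{T}, IZ:{T} ∩→ {T}; cost 0
[col 6] FIWZ: children FIZ:{T}, W:{G} ∪→ {G,T}; cost 1
per-site changes: [2, 3, 2, 2, 2, 2, 1]; total = 14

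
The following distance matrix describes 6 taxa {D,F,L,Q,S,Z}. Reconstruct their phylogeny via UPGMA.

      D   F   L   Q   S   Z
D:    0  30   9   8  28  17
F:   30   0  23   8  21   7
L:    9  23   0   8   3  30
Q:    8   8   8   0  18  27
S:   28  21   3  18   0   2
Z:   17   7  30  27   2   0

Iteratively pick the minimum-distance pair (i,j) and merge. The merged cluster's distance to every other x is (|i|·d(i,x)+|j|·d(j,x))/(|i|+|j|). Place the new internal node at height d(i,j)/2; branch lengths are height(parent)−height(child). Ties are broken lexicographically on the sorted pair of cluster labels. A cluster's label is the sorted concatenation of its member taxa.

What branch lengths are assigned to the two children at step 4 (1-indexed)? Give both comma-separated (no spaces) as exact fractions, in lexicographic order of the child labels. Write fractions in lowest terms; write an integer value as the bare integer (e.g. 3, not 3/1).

7,6

1. join S+Z (d=2) ⇒ SZ; edges |S|=1, |Z|=1
  updated: d(D,SZ)=45/2, d(F,SZ)=14, d(L,SZ)=33/2, d(Q,SZ)=45/2
2. join D+Q (d=8) ⇒ DQ; edges |D|=4, |Q|=4
  updated: d(DQ,F)=19, d(DQ,L)=17/2, d(DQ,SZ)=45/2
3. join DQ+L (d=17/2) ⇒ DLQ; edges |DQ|=1/4, |L|=17/4
  updated: d(DLQ,F)=61/3, d(DLQ,SZ)=41/2
4. join F+SZ (d=14) ⇒ FSZ; edges |F|=7, |SZ|=6
  updated: d(DLQ,FSZ)=184/9
5. join DLQ+FSZ (d=184/9) ⇒ DFLQSZ; edges |DLQ|=215/36, |FSZ|=29/9
final tree: (((D:4,Q:4):1/4,L:17/4):215/36,(F:7,(S:1,Z:1):6):29/9)
total length: 1321/36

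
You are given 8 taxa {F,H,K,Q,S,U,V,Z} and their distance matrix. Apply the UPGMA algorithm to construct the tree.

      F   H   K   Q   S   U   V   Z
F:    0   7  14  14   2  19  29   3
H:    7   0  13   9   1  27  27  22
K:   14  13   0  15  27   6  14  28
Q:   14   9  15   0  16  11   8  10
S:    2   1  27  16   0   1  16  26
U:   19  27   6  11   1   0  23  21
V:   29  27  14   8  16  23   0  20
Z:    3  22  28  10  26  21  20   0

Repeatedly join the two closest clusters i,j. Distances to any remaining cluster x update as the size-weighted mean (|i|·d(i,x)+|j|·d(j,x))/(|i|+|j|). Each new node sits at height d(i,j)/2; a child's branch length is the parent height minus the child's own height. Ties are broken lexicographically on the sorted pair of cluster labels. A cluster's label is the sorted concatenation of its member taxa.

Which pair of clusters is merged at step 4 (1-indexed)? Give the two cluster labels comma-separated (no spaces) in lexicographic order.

step 1: merge (H,S) at d=1; branch lengths H→1/2, S→1/2; new cluster HS
  updated: d(F,HS)=9/2, d(HS,K)=20, d(HS,Q)=25/2, d(HS,U)=14, d(HS,V)=43/2, d(HS,Z)=24
step 2: merge (F,Z) at d=3; branch lengths F→3/2, Z→3/2; new cluster FZ
  updated: d(FZ,HS)=57/4, d(FZ,K)=21, d(FZ,Q)=12, d(FZ,U)=20, d(FZ,V)=49/2
step 3: merge (K,U) at d=6; branch lengths K→3, U→3; new cluster KU
  updated: d(FZ,KU)=41/2, d(HS,KU)=17, d(KU,Q)=13, d(KU,V)=37/2
step 4: merge (Q,V) at d=8; branch lengths Q→4, V→4; new cluster QV
  updated: d(FZ,QV)=73/4, d(HS,QV)=17, d(KU,QV)=63/4
step 5: merge (FZ,HS) at d=57/4; branch lengths FZ→45/8, HS→53/8; new cluster FHSZ
  updated: d(FHSZ,KU)=75/4, d(FHSZ,QV)=141/8
step 6: merge (KU,QV) at d=63/4; branch lengths KU→39/8, QV→31/8; new cluster KQUV
  updated: d(FHSZ,KQUV)=291/16
step 7: merge (FHSZ,KQUV) at d=291/16; branch lengths FHSZ→63/32, KQUV→39/32; new cluster FHKQSUVZ
final tree: (((F:3/2,Z:3/2):45/8,(H:1/2,S:1/2):53/8):63/32,((K:3,U:3):39/8,(Q:4,V:4):31/8):39/32)
total length: 675/16

Q,V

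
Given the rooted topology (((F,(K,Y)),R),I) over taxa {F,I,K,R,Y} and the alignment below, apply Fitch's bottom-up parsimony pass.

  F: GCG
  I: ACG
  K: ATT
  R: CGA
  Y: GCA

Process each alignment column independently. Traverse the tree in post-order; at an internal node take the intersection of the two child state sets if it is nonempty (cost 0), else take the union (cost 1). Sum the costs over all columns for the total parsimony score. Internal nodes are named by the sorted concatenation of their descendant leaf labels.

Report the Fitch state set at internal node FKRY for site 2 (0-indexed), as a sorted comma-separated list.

site 0, node KY: K={A} ∪ Y={G} → {A,G} (+1)
site 0, node FKY: F={G} ∩ KY={A,G} → {G} (+0)
site 0, node FKRY: FKY={G} ∪ R={C} → {C,G} (+1)
site 0, node FIKRY: FKRY={C,G} ∪ I={A} → {A,C,G} (+1)
site 1, node KY: K={T} ∪ Y={C} → {C,T} (+1)
site 1, node FKY: F={C} ∩ KY={C,T} → {C} (+0)
site 1, node FKRY: FKY={C} ∪ R={G} → {C,G} (+1)
site 1, node FIKRY: FKRY={C,G} ∩ I={C} → {C} (+0)
site 2, node KY: K={T} ∪ Y={A} → {A,T} (+1)
site 2, node FKY: F={G} ∪ KY={A,T} → {A,G,T} (+1)
site 2, node FKRY: FKY={A,G,T} ∩ R={A} → {A} (+0)
site 2, node FIKRY: FKRY={A} ∪ I={G} → {A,G} (+1)
per-site changes: [3, 2, 3]; total = 8

A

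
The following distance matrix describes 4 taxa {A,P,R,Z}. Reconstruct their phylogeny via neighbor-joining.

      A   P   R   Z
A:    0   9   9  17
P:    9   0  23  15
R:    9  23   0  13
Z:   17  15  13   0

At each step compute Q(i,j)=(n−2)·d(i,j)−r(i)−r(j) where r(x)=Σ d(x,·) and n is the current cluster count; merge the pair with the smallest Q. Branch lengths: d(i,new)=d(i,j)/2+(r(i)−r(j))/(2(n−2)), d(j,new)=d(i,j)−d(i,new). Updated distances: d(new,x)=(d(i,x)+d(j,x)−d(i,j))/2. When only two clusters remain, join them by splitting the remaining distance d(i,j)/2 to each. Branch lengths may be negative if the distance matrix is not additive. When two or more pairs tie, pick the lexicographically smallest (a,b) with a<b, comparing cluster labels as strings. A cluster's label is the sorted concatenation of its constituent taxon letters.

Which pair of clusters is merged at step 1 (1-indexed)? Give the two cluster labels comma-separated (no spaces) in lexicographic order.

step 1: merge (A,P) at d=9, Q=-64; branch lengths A→3/2, P→15/2; new cluster AP
  updated: d(AP,R)=23/2, d(AP,Z)=23/2
step 2: merge (AP,R) at d=23/2, Q=-36; branch lengths AP→5, R→13/2; new cluster APR
  updated: d(APR,Z)=13/2
step 3: merge (APR,Z) at d=13/2; branch lengths APR→13/4, Z→13/4; new cluster APRZ
final tree: (((A:3/2,P:15/2):5,R:13/2):13/4,Z:13/4)
total length: 27

A,P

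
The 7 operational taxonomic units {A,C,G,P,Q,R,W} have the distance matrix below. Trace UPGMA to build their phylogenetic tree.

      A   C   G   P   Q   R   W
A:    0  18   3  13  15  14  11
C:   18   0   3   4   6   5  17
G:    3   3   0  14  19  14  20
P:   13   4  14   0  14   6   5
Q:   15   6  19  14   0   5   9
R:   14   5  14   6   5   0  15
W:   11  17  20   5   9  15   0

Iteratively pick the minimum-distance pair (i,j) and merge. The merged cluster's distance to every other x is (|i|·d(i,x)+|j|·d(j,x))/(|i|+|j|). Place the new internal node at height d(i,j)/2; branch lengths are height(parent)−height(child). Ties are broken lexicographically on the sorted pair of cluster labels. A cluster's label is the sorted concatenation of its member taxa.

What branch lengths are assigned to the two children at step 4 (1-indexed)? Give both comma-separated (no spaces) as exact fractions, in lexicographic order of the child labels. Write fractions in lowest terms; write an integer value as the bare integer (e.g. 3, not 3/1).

15/8,11/8

1. join A+G (d=3) ⇒ AG; edges |A|=3/2, |G|=3/2
  updated: d(AG,C)=21/2, d(AG,P)=27/2, d(AG,Q)=17, d(AG,R)=14, d(AG,W)=31/2
2. join C+P (d=4) ⇒ CP; edges |C|=2, |P|=2
  updated: d(AG,CP)=12, d(CP,Q)=10, d(CP,R)=11/2, d(CP,W)=11
3. join Q+R (d=5) ⇒ QR; edges |Q|=5/2, |R|=5/2
  updated: d(AG,QR)=31/2, d(CP,QR)=31/4, d(QR,W)=12
4. join CP+QR (d=31/4) ⇒ CPQR; edges |CP|=15/8, |QR|=11/8
  updated: d(AG,CPQR)=55/4, d(CPQR,W)=23/2
5. join CPQR+W (d=23/2) ⇒ CPQRW; edges |CPQR|=15/8, |W|=23/4
  updated: d(AG,CPQRW)=141/10
6. join AG+CPQRW (d=141/10) ⇒ ACGPQRW; edges |AG|=111/20, |CPQRW|=13/10
final tree: ((A:3/2,G:3/2):111/20,(((C:2,P:2):15/8,(Q:5/2,R:5/2):11/8):15/8,W:23/4):13/10)
total length: 1189/40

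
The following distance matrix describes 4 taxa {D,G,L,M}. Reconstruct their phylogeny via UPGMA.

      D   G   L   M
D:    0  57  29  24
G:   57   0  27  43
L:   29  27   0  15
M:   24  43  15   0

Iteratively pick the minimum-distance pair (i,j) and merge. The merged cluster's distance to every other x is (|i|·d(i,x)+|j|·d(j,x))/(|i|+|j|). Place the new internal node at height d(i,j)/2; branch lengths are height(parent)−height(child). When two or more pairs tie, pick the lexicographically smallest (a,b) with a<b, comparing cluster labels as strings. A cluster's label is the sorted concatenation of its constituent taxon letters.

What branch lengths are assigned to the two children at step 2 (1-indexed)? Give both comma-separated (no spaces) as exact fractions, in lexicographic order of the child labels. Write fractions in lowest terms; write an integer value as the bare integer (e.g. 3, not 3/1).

step 1: merge (L,M) at d=15; branch lengths L→15/2, M→15/2; new cluster LM
  updated: d(D,LM)=53/2, d(G,LM)=35
step 2: merge (D,LM) at d=53/2; branch lengths D→53/4, LM→23/4; new cluster DLM
  updated: d(DLM,G)=127/3
step 3: merge (DLM,G) at d=127/3; branch lengths DLM→95/12, G→127/6; new cluster DGLM
final tree: ((D:53/4,(L:15/2,M:15/2):23/4):95/12,G:127/6)
total length: 757/12

53/4,23/4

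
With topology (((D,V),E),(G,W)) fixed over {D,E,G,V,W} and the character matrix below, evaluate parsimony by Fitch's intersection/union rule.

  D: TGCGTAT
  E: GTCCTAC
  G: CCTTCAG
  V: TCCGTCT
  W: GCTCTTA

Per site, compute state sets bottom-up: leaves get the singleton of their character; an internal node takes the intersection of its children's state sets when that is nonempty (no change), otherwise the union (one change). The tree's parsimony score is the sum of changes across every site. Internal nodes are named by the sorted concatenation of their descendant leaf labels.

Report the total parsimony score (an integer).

13

site 0, node DV: D={T} ∩ V={T} → {T} (+0)
site 0, node DEV: DV={T} ∪ E={G} → {G,T} (+1)
site 0, node GW: G={C} ∪ W={G} → {C,G} (+1)
site 0, node DEGVW: DEV={G,T} ∩ GW={C,G} → {G} (+0)
site 1, node DV: D={G} ∪ V={C} → {C,G} (+1)
site 1, node DEV: DV={C,G} ∪ E={T} → {C,G,T} (+1)
site 1, node GW: G={C} ∩ W={C} → {C} (+0)
site 1, node DEGVW: DEV={C,G,T} ∩ GW={C} → {C} (+0)
site 2, node DV: D={C} ∩ V={C} → {C} (+0)
site 2, node DEV: DV={C} ∩ E={C} → {C} (+0)
site 2, node GW: G={T} ∩ W={T} → {T} (+0)
site 2, node DEGVW: DEV={C} ∪ GW={T} → {C,T} (+1)
site 3, node DV: D={G} ∩ V={G} → {G} (+0)
site 3, node DEV: DV={G} ∪ E={C} → {C,G} (+1)
site 3, node GW: G={T} ∪ W={C} → {C,T} (+1)
site 3, node DEGVW: DEV={C,G} ∩ GW={C,T} → {C} (+0)
site 4, node DV: D={T} ∩ V={T} → {T} (+0)
site 4, node DEV: DV={T} ∩ E={T} → {T} (+0)
site 4, node GW: G={C} ∪ W={T} → {C,T} (+1)
site 4, node DEGVW: DEV={T} ∩ GW={C,T} → {T} (+0)
site 5, node DV: D={A} ∪ V={C} → {A,C} (+1)
site 5, node DEV: DV={A,C} ∩ E={A} → {A} (+0)
site 5, node GW: G={A} ∪ W={T} → {A,T} (+1)
site 5, node DEGVW: DEV={A} ∩ GW={A,T} → {A} (+0)
site 6, node DV: D={T} ∩ V={T} → {T} (+0)
site 6, node DEV: DV={T} ∪ E={C} → {C,T} (+1)
site 6, node GW: G={G} ∪ W={A} → {A,G} (+1)
site 6, node DEGVW: DEV={C,T} ∪ GW={A,G} → {A,C,G,T} (+1)
per-site changes: [2, 2, 1, 2, 1, 2, 3]; total = 13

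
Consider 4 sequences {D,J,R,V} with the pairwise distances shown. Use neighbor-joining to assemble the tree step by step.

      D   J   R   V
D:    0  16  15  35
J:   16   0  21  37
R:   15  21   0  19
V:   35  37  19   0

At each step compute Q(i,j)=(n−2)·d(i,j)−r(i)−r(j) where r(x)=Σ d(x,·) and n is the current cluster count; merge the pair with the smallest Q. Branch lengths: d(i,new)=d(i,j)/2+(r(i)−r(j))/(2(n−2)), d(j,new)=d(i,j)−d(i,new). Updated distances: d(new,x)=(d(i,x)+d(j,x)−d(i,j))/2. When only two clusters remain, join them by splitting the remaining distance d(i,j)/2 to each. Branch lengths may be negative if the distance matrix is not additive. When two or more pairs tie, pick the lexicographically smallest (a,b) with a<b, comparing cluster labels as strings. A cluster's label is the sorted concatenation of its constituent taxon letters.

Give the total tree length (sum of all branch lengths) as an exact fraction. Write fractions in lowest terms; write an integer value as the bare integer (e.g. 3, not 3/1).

iteration 1: select D,J (d=16, Q=-108); attach at lengths (6, 10); label the merged cluster DJ
  updated: d(DJ,R)=10, d(DJ,V)=28
iteration 2: select DJ,R (d=10, Q=-57); attach at lengths (19/2, 1/2); label the merged cluster DJR
  updated: d(DJR,V)=37/2
iteration 3: select DJR,V (d=37/2); attach at lengths (37/4, 37/4); label the merged cluster DJRV
final tree: (((D:6,J:10):19/2,R:1/2):37/4,V:37/4)
total length: 89/2

89/2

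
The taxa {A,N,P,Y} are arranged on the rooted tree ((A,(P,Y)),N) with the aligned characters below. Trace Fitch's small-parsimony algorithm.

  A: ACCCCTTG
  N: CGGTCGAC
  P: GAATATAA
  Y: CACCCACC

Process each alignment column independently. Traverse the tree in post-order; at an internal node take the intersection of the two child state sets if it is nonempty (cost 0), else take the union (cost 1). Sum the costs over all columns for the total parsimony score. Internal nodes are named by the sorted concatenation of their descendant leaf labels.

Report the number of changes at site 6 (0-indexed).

site 0, node PY: P={G} ∪ Y={C} → {C,G} (+1)
site 0, node APY: A={A} ∪ PY={C,G} → {A,C,G} (+1)
site 0, node ANPY: APY={A,C,G} ∩ N={C} → {C} (+0)
site 1, node PY: P={A} ∩ Y={A} → {A} (+0)
site 1, node APY: A={C} ∪ PY={A} → {A,C} (+1)
site 1, node ANPY: APY={A,C} ∪ N={G} → {A,C,G} (+1)
site 2, node PY: P={A} ∪ Y={C} → {A,C} (+1)
site 2, node APY: A={C} ∩ PY={A,C} → {C} (+0)
site 2, node ANPY: APY={C} ∪ N={G} → {C,G} (+1)
site 3, node PY: P={T} ∪ Y={C} → {C,T} (+1)
site 3, node APY: A={C} ∩ PY={C,T} → {C} (+0)
site 3, node ANPY: APY={C} ∪ N={T} → {C,T} (+1)
site 4, node PY: P={A} ∪ Y={C} → {A,C} (+1)
site 4, node APY: A={C} ∩ PY={A,C} → {C} (+0)
site 4, node ANPY: APY={C} ∩ N={C} → {C} (+0)
site 5, node PY: P={T} ∪ Y={A} → {A,T} (+1)
site 5, node APY: A={T} ∩ PY={A,T} → {T} (+0)
site 5, node ANPY: APY={T} ∪ N={G} → {G,T} (+1)
site 6, node PY: P={A} ∪ Y={C} → {A,C} (+1)
site 6, node APY: A={T} ∪ PY={A,C} → {A,C,T} (+1)
site 6, node ANPY: APY={A,C,T} ∩ N={A} → {A} (+0)
site 7, node PY: P={A} ∪ Y={C} → {A,C} (+1)
site 7, node APY: A={G} ∪ PY={A,C} → {A,C,G} (+1)
site 7, node ANPY: APY={A,C,G} ∩ N={C} → {C} (+0)
per-site changes: [2, 2, 2, 2, 1, 2, 2, 2]; total = 15

2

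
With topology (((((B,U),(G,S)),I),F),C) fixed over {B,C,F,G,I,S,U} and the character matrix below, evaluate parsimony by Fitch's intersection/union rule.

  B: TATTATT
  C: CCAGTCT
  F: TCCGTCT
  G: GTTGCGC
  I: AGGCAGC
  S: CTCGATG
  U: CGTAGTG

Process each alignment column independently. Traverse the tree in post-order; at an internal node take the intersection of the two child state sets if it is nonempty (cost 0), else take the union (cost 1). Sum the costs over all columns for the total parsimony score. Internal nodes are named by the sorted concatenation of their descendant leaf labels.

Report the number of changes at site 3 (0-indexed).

site 0, node BU: B={T} ∪ U={C} → {C,T} (+1)
site 0, node GS: G={G} ∪ S={C} → {C,G} (+1)
site 0, node BGSU: BU={C,T} ∩ GS={C,G} → {C} (+0)
site 0, node BGISU: BGSU={C} ∪ I={A} → {A,C} (+1)
site 0, node BFGISU: BGISU={A,C} ∪ F={T} → {A,C,T} (+1)
site 0, node BCFGISU: BFGISU={A,C,T} ∩ C={C} → {C} (+0)
site 1, node BU: B={A} ∪ U={G} → {A,G} (+1)
site 1, node GS: G={T} ∩ S={T} → {T} (+0)
site 1, node BGSU: BU={A,G} ∪ GS={T} → {A,G,T} (+1)
site 1, node BGISU: BGSU={A,G,T} ∩ I={G} → {G} (+0)
site 1, node BFGISU: BGISU={G} ∪ F={C} → {C,G} (+1)
site 1, node BCFGISU: BFGISU={C,G} ∩ C={C} → {C} (+0)
site 2, node BU: B={T} ∩ U={T} → {T} (+0)
site 2, node GS: G={T} ∪ S={C} → {C,T} (+1)
site 2, node BGSU: BU={T} ∩ GS={C,T} → {T} (+0)
site 2, node BGISU: BGSU={T} ∪ I={G} → {G,T} (+1)
site 2, node BFGISU: BGISU={G,T} ∪ F={C} → {C,G,T} (+1)
site 2, node BCFGISU: BFGISU={C,G,T} ∪ C={A} → {A,C,G,T} (+1)
site 3, node BU: B={T} ∪ U={A} → {A,T} (+1)
site 3, node GS: G={G} ∩ S={G} → {G} (+0)
site 3, node BGSU: BU={A,T} ∪ GS={G} → {A,G,T} (+1)
site 3, node BGISU: BGSU={A,G,T} ∪ I={C} → {A,C,G,T} (+1)
site 3, node BFGISU: BGISU={A,C,G,T} ∩ F={G} → {G} (+0)
site 3, node BCFGISU: BFGISU={G} ∩ C={G} → {G} (+0)
site 4, node BU: B={A} ∪ U={G} → {A,G} (+1)
site 4, node GS: G={C} ∪ S={A} → {A,C} (+1)
site 4, node BGSU: BU={A,G} ∩ GS={A,C} → {A} (+0)
site 4, node BGISU: BGSU={A} ∩ I={A} → {A} (+0)
site 4, node BFGISU: BGISU={A} ∪ F={T} → {A,T} (+1)
site 4, node BCFGISU: BFGISU={A,T} ∩ C={T} → {T} (+0)
site 5, node BU: B={T} ∩ U={T} → {T} (+0)
site 5, node GS: G={G} ∪ S={T} → {G,T} (+1)
site 5, node BGSU: BU={T} ∩ GS={G,T} → {T} (+0)
site 5, node BGISU: BGSU={T} ∪ I={G} → {G,T} (+1)
site 5, node BFGISU: BGISU={G,T} ∪ F={C} → {C,G,T} (+1)
site 5, node BCFGISU: BFGISU={C,G,T} ∩ C={C} → {C} (+0)
site 6, node BU: B={T} ∪ U={G} → {G,T} (+1)
site 6, node GS: G={C} ∪ S={G} → {C,G} (+1)
site 6, node BGSU: BU={G,T} ∩ GS={C,G} → {G} (+0)
site 6, node BGISU: BGSU={G} ∪ I={C} → {C,G} (+1)
site 6, node BFGISU: BGISU={C,G} ∪ F={T} → {C,G,T} (+1)
site 6, node BCFGISU: BFGISU={C,G,T} ∩ C={T} → {T} (+0)
per-site changes: [4, 3, 4, 3, 3, 3, 4]; total = 24

3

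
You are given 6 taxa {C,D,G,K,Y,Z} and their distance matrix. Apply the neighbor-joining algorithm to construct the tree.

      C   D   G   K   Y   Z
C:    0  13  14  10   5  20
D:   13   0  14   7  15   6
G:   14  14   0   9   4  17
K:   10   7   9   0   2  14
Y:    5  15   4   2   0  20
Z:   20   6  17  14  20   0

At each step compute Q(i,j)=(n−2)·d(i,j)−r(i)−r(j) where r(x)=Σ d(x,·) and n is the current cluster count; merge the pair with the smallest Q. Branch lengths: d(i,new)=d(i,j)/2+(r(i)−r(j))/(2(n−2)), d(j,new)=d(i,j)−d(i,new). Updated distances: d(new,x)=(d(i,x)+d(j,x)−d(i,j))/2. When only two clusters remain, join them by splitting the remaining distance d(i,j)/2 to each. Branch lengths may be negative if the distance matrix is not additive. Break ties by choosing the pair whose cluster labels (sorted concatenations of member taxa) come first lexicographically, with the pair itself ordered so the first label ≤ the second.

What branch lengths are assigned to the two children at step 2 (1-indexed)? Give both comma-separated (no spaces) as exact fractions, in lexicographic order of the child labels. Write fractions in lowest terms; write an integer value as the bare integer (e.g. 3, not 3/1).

7,1/2

step 1: merge (D,Z) at d=6, Q=-108; branch lengths D→1/4, Z→23/4; new cluster DZ
  updated: d(C,DZ)=27/2, d(DZ,G)=25/2, d(DZ,K)=15/2, d(DZ,Y)=29/2
step 2: merge (DZ,K) at d=15/2, Q=-54; branch lengths DZ→7, K→1/2; new cluster DKZ
  updated: d(C,DKZ)=8, d(DKZ,G)=7, d(DKZ,Y)=9/2
step 3: merge (C,DKZ) at d=8, Q=-61/2; branch lengths C→47/8, DKZ→17/8; new cluster CDKZ
  updated: d(CDKZ,G)=13/2, d(CDKZ,Y)=3/4
step 4: merge (CDKZ,G) at d=13/2, Q=-45/4; branch lengths CDKZ→13/8, G→39/8; new cluster CDGKZ
  updated: d(CDGKZ,Y)=-7/8
step 5: merge (CDGKZ,Y) at d=-7/8; branch lengths CDGKZ→-7/16, Y→-7/16; new cluster CDGKYZ
final tree: (((C:47/8,((D:1/4,Z:23/4):7,K:1/2):17/8):13/8,G:39/8):-7/16,Y:-7/16)
total length: 217/8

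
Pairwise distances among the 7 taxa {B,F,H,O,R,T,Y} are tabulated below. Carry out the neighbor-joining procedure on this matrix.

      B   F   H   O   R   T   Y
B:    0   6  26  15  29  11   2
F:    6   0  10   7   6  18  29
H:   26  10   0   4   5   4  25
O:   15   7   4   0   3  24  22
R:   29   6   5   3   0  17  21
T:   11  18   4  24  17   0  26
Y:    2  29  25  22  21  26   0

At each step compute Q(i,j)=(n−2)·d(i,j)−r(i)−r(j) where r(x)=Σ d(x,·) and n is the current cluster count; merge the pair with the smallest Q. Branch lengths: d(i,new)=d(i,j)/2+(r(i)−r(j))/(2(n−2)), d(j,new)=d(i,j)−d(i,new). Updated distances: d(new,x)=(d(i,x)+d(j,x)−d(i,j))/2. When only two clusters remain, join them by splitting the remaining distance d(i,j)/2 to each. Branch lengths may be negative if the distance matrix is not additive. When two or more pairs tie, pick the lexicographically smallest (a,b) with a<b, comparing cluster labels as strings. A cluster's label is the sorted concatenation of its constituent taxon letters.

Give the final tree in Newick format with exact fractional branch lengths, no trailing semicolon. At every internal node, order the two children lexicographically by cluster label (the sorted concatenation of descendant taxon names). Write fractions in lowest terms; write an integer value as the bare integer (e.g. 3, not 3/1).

step 1: merge (B,Y) at d=2, Q=-204; branch lengths B→-13/5, Y→23/5; new cluster BY
  updated: d(BY,F)=33/2, d(BY,H)=49/2, d(BY,O)=35/2, d(BY,R)=24, d(BY,T)=35/2
step 2: merge (H,T) at d=4, Q=-112; branch lengths H→-17/8, T→49/8; new cluster HT
  updated: d(BY,HT)=19, d(F,HT)=12, d(HT,O)=12, d(HT,R)=9
step 3: merge (O,R) at d=3, Q=-145/2; branch lengths O→13/12, R→23/12; new cluster OR
  updated: d(BY,OR)=77/4, d(F,OR)=5, d(HT,OR)=9
step 4: merge (BY,HT) at d=19, Q=-227/4; branch lengths BY→211/16, HT→93/16; new cluster BHTY
  updated: d(BHTY,F)=19/4, d(BHTY,OR)=37/8
step 5: merge (BHTY,F) at d=19/4, Q=-115/8; branch lengths BHTY→35/16, F→41/16; new cluster BFHTY
  updated: d(BFHTY,OR)=39/16
step 6: merge (BFHTY,OR) at d=39/16; branch lengths BFHTY→39/32, OR→39/32; new cluster BFHORTY
final tree: ((((B:-13/5,Y:23/5):211/16,(H:-17/8,T:49/8):93/16):35/16,F:41/16):39/32,(O:13/12,R:23/12):39/32)
total length: 563/16

((((B:-13/5,Y:23/5):211/16,(H:-17/8,T:49/8):93/16):35/16,F:41/16):39/32,(O:13/12,R:23/12):39/32)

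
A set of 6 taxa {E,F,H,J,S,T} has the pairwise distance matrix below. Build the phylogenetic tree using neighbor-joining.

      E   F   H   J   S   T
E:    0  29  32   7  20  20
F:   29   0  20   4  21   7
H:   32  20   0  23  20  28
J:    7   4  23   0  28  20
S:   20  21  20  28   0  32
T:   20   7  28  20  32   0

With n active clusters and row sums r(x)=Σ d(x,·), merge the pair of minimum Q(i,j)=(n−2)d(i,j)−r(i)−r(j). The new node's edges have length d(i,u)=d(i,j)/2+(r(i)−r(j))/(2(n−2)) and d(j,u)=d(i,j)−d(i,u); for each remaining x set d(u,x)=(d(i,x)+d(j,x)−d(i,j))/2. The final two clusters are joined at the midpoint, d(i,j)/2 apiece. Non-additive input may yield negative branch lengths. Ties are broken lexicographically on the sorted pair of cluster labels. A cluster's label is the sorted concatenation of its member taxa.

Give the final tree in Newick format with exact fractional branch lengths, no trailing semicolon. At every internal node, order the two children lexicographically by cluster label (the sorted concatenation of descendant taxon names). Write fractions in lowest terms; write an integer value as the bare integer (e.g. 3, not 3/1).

step 1: merge (H,S) at d=20, Q=-164; branch lengths H→41/4, S→39/4; new cluster HS
  updated: d(E,HS)=16, d(F,HS)=21/2, d(HS,J)=31/2, d(HS,T)=20
step 2: merge (E,J) at d=7, Q=-195/2; branch lengths E→31/4, J→-3/4; new cluster EJ
  updated: d(EJ,F)=13, d(EJ,HS)=49/4, d(EJ,T)=33/2
step 3: merge (EJ,HS) at d=49/4, Q=-60; branch lengths EJ→47/8, HS→51/8; new cluster EHJS
  updated: d(EHJS,F)=45/8, d(EHJS,T)=97/8
step 4: merge (EHJS,F) at d=45/8, Q=-99/4; branch lengths EHJS→43/8, F→1/4; new cluster EFHJS
  updated: d(EFHJS,T)=27/4
step 5: merge (EFHJS,T) at d=27/4; branch lengths EFHJS→27/8, T→27/8; new cluster EFHJST
final tree: ((((E:31/4,J:-3/4):47/8,(H:41/4,S:39/4):51/8):43/8,F:1/4):27/8,T:27/8)
total length: 413/8

((((E:31/4,J:-3/4):47/8,(H:41/4,S:39/4):51/8):43/8,F:1/4):27/8,T:27/8)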